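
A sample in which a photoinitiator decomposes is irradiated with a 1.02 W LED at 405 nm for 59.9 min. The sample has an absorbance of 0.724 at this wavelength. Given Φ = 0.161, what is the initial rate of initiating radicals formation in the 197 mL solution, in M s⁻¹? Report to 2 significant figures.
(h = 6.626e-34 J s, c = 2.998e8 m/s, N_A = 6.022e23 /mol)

Photon energy at 405 nm: hc/λ = (6.626e-34)(2.998e8)/(405e-9) = 4.905e-19 J.
Energy delivered: (1.02 W)(3594 s) = 3666 J.
Photons incident: 3666 / 4.905e-19 = 7.474e21, i.e. 7.474e21/6.022e23 = 0.01241 mol.
Fraction absorbed: 1 − 10^(−0.724) = 0.8112.
Photons absorbed: 0.8112 × 0.01241 = 0.01007 mol.
Product formed: 0.161 × 0.01007 = 0.001621 mol.
Rate: 0.001621 mol / (3594 s × 0.197 L) = 2.3e-6 M s⁻¹.

2.3e-6 M s⁻¹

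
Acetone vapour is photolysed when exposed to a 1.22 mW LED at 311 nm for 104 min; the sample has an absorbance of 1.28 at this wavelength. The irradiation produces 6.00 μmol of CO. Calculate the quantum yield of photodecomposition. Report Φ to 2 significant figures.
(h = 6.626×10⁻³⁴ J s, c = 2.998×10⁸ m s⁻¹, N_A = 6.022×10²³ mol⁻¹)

Product: 6.00 μmol = 6.00×10⁻⁶ mol.
Photon energy at 311 nm: hc/λ = (6.626×10⁻³⁴)(2.998×10⁸)/(311×10⁻⁹) = 6.387×10⁻¹⁹ J.
Energy delivered: (1.22 mW)(6240 s) = 7.613 J.
Photons incident: 7.613 / 6.387×10⁻¹⁹ = 1.192×10¹⁹, i.e. 1.192×10¹⁹/6.022×10²³ = 1.979×10⁻⁵ mol.
Fraction absorbed: 1 − 10^(−1.28) = 0.9475.
Photons absorbed: 0.9475 × 1.979×10⁻⁵ = 1.875×10⁻⁵ mol.
Φ = 6.00×10⁻⁶ mol / 1.875×10⁻⁵ mol photons = 0.32.

Φ = 0.32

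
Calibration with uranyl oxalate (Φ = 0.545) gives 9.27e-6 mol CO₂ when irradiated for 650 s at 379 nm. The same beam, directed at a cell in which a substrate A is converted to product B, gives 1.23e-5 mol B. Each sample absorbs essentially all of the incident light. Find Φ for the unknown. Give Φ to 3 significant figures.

Photons absorbed by the actinometer: 9.27e-6 / 0.545 = 1.701e-5 mol.
Φ(unknown) = 1.23e-5 / 1.701e-5 = 0.723.

Φ = 0.723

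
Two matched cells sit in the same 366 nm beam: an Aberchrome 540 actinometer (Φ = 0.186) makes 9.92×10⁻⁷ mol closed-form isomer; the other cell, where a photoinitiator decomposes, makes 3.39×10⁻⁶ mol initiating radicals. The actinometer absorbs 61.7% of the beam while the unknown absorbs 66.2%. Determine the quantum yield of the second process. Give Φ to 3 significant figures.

Φ = 0.592

Photons absorbed by the actinometer: 9.92×10⁻⁷ / 0.186 = 5.333×10⁻⁶ mol.
Incident flux: 5.333×10⁻⁶ / 0.617 = 8.643×10⁻⁶ einstein.
Absorbed by unknown: 0.662 × 8.643×10⁻⁶ = 5.722×10⁻⁶ mol.
Φ(unknown) = 3.39×10⁻⁶ / 5.722×10⁻⁶ = 0.592.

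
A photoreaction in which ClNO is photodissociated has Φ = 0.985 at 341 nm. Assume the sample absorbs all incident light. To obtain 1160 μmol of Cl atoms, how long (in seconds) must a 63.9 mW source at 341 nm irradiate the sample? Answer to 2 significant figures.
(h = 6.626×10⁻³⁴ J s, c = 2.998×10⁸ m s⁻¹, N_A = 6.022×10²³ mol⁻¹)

Product: 1160 μmol = 0.00116 mol.
Photons that must be absorbed: 0.00116 / 0.985 = 0.001178 mol.
Photon energy: hc/λ = 5.825×10⁻¹⁹ J; per mole, 3.508×10⁵ J mol⁻¹.
Energy required: 0.001178 × 3.508×10⁵ = 413.2 J.
Time: 413.2 J / 0.0639 W = 6500 s.

t ≈ 6500 s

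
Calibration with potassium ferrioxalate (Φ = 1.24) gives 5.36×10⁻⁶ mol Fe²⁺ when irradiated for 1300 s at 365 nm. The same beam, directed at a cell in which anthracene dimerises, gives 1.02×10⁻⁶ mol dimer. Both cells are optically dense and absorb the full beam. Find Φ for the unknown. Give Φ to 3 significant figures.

Φ = 0.236

Photons absorbed by the actinometer: 5.36×10⁻⁶ / 1.24 = 4.323×10⁻⁶ mol.
Φ(unknown) = 1.02×10⁻⁶ / 4.323×10⁻⁶ = 0.236.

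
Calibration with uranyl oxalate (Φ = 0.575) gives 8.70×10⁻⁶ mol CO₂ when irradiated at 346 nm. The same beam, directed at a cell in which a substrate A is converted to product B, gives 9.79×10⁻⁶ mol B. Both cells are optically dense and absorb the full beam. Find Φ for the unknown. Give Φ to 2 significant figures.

Photons absorbed by the actinometer: 8.70×10⁻⁶ / 0.575 = 1.513×10⁻⁵ mol.
Φ(unknown) = 9.79×10⁻⁶ / 1.513×10⁻⁵ = 0.65.

Φ = 0.65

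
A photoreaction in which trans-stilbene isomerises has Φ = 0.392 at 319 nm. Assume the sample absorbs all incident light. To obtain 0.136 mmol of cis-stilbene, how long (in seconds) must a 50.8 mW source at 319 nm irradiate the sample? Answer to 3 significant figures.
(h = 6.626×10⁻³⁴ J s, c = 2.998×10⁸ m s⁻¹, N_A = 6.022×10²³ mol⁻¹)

t ≈ 2560 s

Product: 0.136 mmol = 1.36×10⁻⁴ mol.
Photons that must be absorbed: 1.36×10⁻⁴ / 0.392 = 3.469×10⁻⁴ mol.
Photon energy: hc/λ = 6.227×10⁻¹⁹ J; per mole, 3.750×10⁵ J mol⁻¹.
Energy required: 3.469×10⁻⁴ × 3.750×10⁵ = 130.1 J.
Time: 130.1 J / 0.0508 W = 2560 s.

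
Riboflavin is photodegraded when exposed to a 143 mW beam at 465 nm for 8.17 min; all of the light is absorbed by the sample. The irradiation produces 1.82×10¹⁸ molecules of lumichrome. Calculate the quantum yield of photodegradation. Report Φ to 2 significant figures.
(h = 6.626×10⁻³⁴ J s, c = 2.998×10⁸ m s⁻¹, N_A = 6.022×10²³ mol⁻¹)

Product: 1.82×10¹⁸ / 6.022×10²³ = 3.022×10⁻⁶ mol.
Photon energy at 465 nm: hc/λ = (6.626×10⁻³⁴)(2.998×10⁸)/(465×10⁻⁹) = 4.272×10⁻¹⁹ J.
Energy delivered: (143 mW)(490.2 s) = 70.10 J.
Photons incident: 70.10 / 4.272×10⁻¹⁹ = 1.641×10²⁰, i.e. 1.641×10²⁰/6.022×10²³ = 2.725×10⁻⁴ mol.
Φ = 3.022×10⁻⁶ mol / 2.725×10⁻⁴ mol photons = 0.011.

Φ = 0.011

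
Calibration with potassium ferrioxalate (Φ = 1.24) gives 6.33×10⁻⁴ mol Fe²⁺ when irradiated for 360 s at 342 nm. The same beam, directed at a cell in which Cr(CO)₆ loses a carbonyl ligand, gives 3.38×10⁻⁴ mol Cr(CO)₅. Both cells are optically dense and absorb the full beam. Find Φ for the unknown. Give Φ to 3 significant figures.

Photons absorbed by the actinometer: 6.33×10⁻⁴ / 1.24 = 5.105×10⁻⁴ mol.
Φ(unknown) = 3.38×10⁻⁴ / 5.105×10⁻⁴ = 0.662.

Φ = 0.662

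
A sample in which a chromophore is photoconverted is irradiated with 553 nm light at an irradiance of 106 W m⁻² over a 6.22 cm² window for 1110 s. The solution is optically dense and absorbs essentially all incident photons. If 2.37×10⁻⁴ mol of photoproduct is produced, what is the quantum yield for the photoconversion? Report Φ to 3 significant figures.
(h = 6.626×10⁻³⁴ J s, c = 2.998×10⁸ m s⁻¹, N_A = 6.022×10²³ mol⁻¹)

Φ = 0.701

Photon energy at 553 nm: hc/λ = (6.626×10⁻³⁴)(2.998×10⁸)/(553×10⁻⁹) = 3.592×10⁻¹⁹ J.
Energy delivered: (106 W m⁻²)(6.22×10⁻⁴ m²)(1110 s) = 73.18 J.
Photons incident: 73.18 / 3.592×10⁻¹⁹ = 2.037×10²⁰, i.e. 2.037×10²⁰/6.022×10²³ = 3.383×10⁻⁴ mol.
Φ = 2.37×10⁻⁴ mol / 3.383×10⁻⁴ mol photons = 0.701.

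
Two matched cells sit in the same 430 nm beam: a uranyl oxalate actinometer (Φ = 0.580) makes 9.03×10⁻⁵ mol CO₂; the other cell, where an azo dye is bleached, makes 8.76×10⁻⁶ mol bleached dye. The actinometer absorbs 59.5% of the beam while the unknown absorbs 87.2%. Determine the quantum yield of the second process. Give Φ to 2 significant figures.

Φ = 0.038

Photons absorbed by the actinometer: 9.03×10⁻⁵ / 0.580 = 1.557×10⁻⁴ mol.
Incident flux: 1.557×10⁻⁴ / 0.595 = 2.617×10⁻⁴ einstein.
Absorbed by unknown: 0.872 × 2.617×10⁻⁴ = 2.282×10⁻⁴ mol.
Φ(unknown) = 8.76×10⁻⁶ / 2.282×10⁻⁴ = 0.038.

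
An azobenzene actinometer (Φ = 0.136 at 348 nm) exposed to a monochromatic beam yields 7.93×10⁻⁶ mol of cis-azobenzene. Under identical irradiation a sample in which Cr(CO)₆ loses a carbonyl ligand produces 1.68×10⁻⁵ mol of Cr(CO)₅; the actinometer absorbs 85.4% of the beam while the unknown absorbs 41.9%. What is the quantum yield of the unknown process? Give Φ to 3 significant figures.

Φ = 0.587

Photons absorbed by the actinometer: 7.93×10⁻⁶ / 0.136 = 5.831×10⁻⁵ mol.
Incident flux: 5.831×10⁻⁵ / 0.854 = 6.828×10⁻⁵ einstein.
Absorbed by unknown: 0.419 × 6.828×10⁻⁵ = 2.861×10⁻⁵ mol.
Φ(unknown) = 1.68×10⁻⁵ / 2.861×10⁻⁵ = 0.587.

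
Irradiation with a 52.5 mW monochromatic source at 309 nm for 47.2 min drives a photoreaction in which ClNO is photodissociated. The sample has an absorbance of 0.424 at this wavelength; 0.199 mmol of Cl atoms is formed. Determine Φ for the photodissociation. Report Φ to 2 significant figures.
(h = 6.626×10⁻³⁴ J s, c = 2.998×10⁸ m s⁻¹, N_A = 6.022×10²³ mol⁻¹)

Φ = 0.83

Product: 0.199 mmol = 1.99×10⁻⁴ mol.
Photon energy at 309 nm: hc/λ = (6.626×10⁻³⁴)(2.998×10⁸)/(309×10⁻⁹) = 6.429×10⁻¹⁹ J.
Energy delivered: (52.5 mW)(2832 s) = 148.7 J.
Photons incident: 148.7 / 6.429×10⁻¹⁹ = 2.313×10²⁰, i.e. 2.313×10²⁰/6.022×10²³ = 3.841×10⁻⁴ mol.
Fraction absorbed: 1 − 10^(−0.424) = 0.6233.
Photons absorbed: 0.6233 × 3.841×10⁻⁴ = 2.394×10⁻⁴ mol.
Φ = 1.99×10⁻⁴ mol / 2.394×10⁻⁴ mol photons = 0.83.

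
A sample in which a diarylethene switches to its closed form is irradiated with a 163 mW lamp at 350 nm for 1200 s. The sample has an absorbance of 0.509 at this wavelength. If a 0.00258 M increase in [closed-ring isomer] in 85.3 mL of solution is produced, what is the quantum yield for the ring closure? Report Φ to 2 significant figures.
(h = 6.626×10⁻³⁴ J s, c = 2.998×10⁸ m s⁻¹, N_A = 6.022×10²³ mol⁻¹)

Product: (0.00258 M)(0.0853 L) = 2.201×10⁻⁴ mol.
Photon energy at 350 nm: hc/λ = (6.626×10⁻³⁴)(2.998×10⁸)/(350×10⁻⁹) = 5.676×10⁻¹⁹ J.
Energy delivered: (163 mW)(1200 s) = 195.6 J.
Photons incident: 195.6 / 5.676×10⁻¹⁹ = 3.446×10²⁰, i.e. 3.446×10²⁰/6.022×10²³ = 5.722×10⁻⁴ mol.
Fraction absorbed: 1 − 10^(−0.509) = 0.6903.
Photons absorbed: 0.6903 × 5.722×10⁻⁴ = 3.950×10⁻⁴ mol.
Φ = 2.201×10⁻⁴ mol / 3.950×10⁻⁴ mol photons = 0.56.

Φ = 0.56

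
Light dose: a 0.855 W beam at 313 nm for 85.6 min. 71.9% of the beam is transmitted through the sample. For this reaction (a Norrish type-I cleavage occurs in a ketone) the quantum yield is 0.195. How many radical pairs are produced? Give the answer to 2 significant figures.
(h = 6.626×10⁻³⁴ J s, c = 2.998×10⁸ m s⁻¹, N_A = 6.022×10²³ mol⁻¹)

3.8×10²⁰ radical pairs

Photon energy at 313 nm: hc/λ = (6.626×10⁻³⁴)(2.998×10⁸)/(313×10⁻⁹) = 6.347×10⁻¹⁹ J.
Energy delivered: (0.855 W)(5136 s) = 4391 J.
Photons incident: 4391 / 6.347×10⁻¹⁹ = 6.918×10²¹, i.e. 6.918×10²¹/6.022×10²³ = 0.01149 mol.
Fraction absorbed: 1 − 71.9/100 = 0.2810.
Photons absorbed: 0.2810 × 0.01149 = 0.003229 mol.
Product: Φ × n_abs = 0.195 × 0.003229 = 6.297×10⁻⁴ mol.
As a count: 6.297×10⁻⁴ × 6.022×10²³ = 3.8×10²⁰.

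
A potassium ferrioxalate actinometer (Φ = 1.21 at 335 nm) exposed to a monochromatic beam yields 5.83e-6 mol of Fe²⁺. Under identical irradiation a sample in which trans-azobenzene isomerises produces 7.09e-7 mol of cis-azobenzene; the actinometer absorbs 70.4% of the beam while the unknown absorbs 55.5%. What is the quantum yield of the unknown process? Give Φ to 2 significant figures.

Photons absorbed by the actinometer: 5.83e-6 / 1.21 = 4.818e-6 mol.
Incident flux: 4.818e-6 / 0.704 = 6.844e-6 einstein.
Absorbed by unknown: 0.555 × 6.844e-6 = 3.798e-6 mol.
Φ(unknown) = 7.09e-7 / 3.798e-6 = 0.19.

Φ = 0.19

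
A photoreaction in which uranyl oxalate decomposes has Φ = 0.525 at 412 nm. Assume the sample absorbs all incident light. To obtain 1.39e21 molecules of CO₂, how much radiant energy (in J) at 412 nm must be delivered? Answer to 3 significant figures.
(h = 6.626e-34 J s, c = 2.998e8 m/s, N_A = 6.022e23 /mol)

Product: 1.39e21 / 6.022e23 = 0.002308 mol.
Photons that must be absorbed: 0.002308 / 0.525 = 0.004396 mol.
Photon energy: hc/λ = 4.822e-19 J; per mole, 2.904e5 J mol⁻¹.
Energy required: 0.004396 × 2.904e5 = 1280 J.

1280 J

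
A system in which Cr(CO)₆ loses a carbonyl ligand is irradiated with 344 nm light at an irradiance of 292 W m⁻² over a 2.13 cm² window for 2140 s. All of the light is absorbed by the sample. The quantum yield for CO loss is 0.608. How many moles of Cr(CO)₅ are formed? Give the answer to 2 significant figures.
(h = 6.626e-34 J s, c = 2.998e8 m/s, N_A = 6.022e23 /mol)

2.3e-4 mol

Photon energy at 344 nm: hc/λ = (6.626e-34)(2.998e8)/(344e-9) = 5.775e-19 J.
Energy delivered: (292 W m⁻²)(2.13e-4 m²)(2140 s) = 133.1 J.
Photons incident: 133.1 / 5.775e-19 = 2.305e20, i.e. 2.305e20/6.022e23 = 3.828e-4 mol.
Product: Φ × n_abs = 0.608 × 3.828e-4 = 2.327e-4 mol.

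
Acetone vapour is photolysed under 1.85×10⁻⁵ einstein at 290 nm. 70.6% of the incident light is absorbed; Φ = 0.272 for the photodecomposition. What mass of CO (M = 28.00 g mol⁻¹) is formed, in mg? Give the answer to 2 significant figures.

0.099 mg

Photons absorbed: 0.706 × 1.85×10⁻⁵ = 1.306×10⁻⁵ mol.
Product: Φ × n_abs = 0.272 × 1.306×10⁻⁵ = 3.552×10⁻⁶ mol.
Mass: 3.552×10⁻⁶ × 28.00 = 9.946×10⁻⁵ g = 0.099 mg.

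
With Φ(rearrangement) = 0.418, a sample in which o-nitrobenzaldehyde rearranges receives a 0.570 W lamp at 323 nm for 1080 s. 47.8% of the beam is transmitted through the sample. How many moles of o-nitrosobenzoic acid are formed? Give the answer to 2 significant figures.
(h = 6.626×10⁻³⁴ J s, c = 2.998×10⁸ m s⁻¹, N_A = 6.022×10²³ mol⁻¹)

3.6×10⁻⁴ mol

Photon energy at 323 nm: hc/λ = (6.626×10⁻³⁴)(2.998×10⁸)/(323×10⁻⁹) = 6.150×10⁻¹⁹ J.
Energy delivered: (0.570 W)(1080 s) = 615.6 J.
Photons incident: 615.6 / 6.150×10⁻¹⁹ = 1.001×10²¹, i.e. 1.001×10²¹/6.022×10²³ = 0.001662 mol.
Fraction absorbed: 1 − 47.8/100 = 0.5220.
Photons absorbed: 0.5220 × 0.001662 = 8.676×10⁻⁴ mol.
Product: Φ × n_abs = 0.418 × 8.676×10⁻⁴ = 3.627×10⁻⁴ mol.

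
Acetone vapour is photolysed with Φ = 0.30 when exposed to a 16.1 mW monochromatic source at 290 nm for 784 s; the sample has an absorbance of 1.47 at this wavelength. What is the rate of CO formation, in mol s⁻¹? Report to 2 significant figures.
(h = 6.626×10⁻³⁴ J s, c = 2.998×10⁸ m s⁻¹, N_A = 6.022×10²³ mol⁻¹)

1.1×10⁻⁸ mol s⁻¹

Photon energy at 290 nm: hc/λ = (6.626×10⁻³⁴)(2.998×10⁸)/(290×10⁻⁹) = 6.850×10⁻¹⁹ J.
Energy delivered: (16.1 mW)(784 s) = 12.62 J.
Photons incident: 12.62 / 6.850×10⁻¹⁹ = 1.842×10¹⁹, i.e. 1.842×10¹⁹/6.022×10²³ = 3.059×10⁻⁵ mol.
Fraction absorbed: 1 − 10^(−1.47) = 0.9661.
Photons absorbed: 0.9661 × 3.059×10⁻⁵ = 2.955×10⁻⁵ mol.
Product formed: 0.30 × 2.955×10⁻⁵ = 8.865×10⁻⁶ mol.
Rate: 8.865×10⁻⁶ / 784 s = 1.1×10⁻⁸ mol s⁻¹.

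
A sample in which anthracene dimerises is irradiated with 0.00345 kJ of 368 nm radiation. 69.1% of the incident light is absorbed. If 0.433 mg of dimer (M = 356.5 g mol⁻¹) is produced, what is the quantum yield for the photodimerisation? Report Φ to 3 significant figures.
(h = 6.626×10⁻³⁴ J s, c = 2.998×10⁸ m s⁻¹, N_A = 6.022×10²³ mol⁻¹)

Product: 0.433 mg / 356.5 g mol⁻¹ = 1.215×10⁻⁶ mol.
Photon energy at 368 nm: hc/λ = (6.626×10⁻³⁴)(2.998×10⁸)/(368×10⁻⁹) = 5.398×10⁻¹⁹ J.
Incident energy: 0.00345 kJ = 3.45 J.
Photons incident: 3.45 / 5.398×10⁻¹⁹ = 6.391×10¹⁸, i.e. 6.391×10¹⁸/6.022×10²³ = 1.061×10⁻⁵ mol.
Photons absorbed: 0.691 × 1.061×10⁻⁵ = 7.332×10⁻⁶ mol.
Φ = 1.215×10⁻⁶ mol / 7.332×10⁻⁶ mol photons = 0.166.

Φ = 0.166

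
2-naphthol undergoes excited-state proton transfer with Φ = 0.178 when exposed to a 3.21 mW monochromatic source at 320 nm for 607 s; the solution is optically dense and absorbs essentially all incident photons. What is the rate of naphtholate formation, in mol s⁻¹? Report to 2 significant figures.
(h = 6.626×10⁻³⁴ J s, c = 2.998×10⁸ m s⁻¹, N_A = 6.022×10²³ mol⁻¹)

1.5×10⁻⁹ mol s⁻¹

Photon energy at 320 nm: hc/λ = (6.626×10⁻³⁴)(2.998×10⁸)/(320×10⁻⁹) = 6.208×10⁻¹⁹ J.
Energy delivered: (3.21 mW)(607 s) = 1.948 J.
Photons incident: 1.948 / 6.208×10⁻¹⁹ = 3.138×10¹⁸, i.e. 3.138×10¹⁸/6.022×10²³ = 5.211×10⁻⁶ mol.
Product formed: 0.178 × 5.211×10⁻⁶ = 9.276×10⁻⁷ mol.
Rate: 9.276×10⁻⁷ / 607 s = 1.5×10⁻⁹ mol s⁻¹.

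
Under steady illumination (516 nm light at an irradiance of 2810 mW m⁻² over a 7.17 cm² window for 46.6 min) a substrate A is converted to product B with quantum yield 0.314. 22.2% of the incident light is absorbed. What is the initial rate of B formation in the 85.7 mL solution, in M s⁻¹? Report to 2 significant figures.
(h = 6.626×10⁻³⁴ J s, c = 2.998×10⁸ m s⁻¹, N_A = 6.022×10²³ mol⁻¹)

7.1×10⁻⁹ M s⁻¹

Photon energy at 516 nm: hc/λ = (6.626×10⁻³⁴)(2.998×10⁸)/(516×10⁻⁹) = 3.850×10⁻¹⁹ J.
Energy delivered: (2810 mW m⁻²)(7.17×10⁻⁴ m²)(2796 s) = 5.633 J.
Photons incident: 5.633 / 3.850×10⁻¹⁹ = 1.463×10¹⁹, i.e. 1.463×10¹⁹/6.022×10²³ = 2.429×10⁻⁵ mol.
Photons absorbed: 0.222 × 2.429×10⁻⁵ = 5.392×10⁻⁶ mol.
Product formed: 0.314 × 5.392×10⁻⁶ = 1.693×10⁻⁶ mol.
Rate: 1.693×10⁻⁶ mol / (2796 s × 0.0857 L) = 7.1×10⁻⁹ M s⁻¹.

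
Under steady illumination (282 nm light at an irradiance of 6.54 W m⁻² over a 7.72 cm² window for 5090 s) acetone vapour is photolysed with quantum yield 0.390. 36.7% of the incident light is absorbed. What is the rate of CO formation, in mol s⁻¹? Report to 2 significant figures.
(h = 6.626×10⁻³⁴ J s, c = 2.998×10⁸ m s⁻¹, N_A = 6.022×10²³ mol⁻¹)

Photon energy at 282 nm: hc/λ = (6.626×10⁻³⁴)(2.998×10⁸)/(282×10⁻⁹) = 7.044×10⁻¹⁹ J.
Energy delivered: (6.54 W m⁻²)(7.72×10⁻⁴ m²)(5090 s) = 25.70 J.
Photons incident: 25.70 / 7.044×10⁻¹⁹ = 3.648×10¹⁹, i.e. 3.648×10¹⁹/6.022×10²³ = 6.058×10⁻⁵ mol.
Photons absorbed: 0.367 × 6.058×10⁻⁵ = 2.223×10⁻⁵ mol.
Product formed: 0.390 × 2.223×10⁻⁵ = 8.670×10⁻⁶ mol.
Rate: 8.670×10⁻⁶ / 5090 s = 1.7×10⁻⁹ mol s⁻¹.

1.7×10⁻⁹ mol s⁻¹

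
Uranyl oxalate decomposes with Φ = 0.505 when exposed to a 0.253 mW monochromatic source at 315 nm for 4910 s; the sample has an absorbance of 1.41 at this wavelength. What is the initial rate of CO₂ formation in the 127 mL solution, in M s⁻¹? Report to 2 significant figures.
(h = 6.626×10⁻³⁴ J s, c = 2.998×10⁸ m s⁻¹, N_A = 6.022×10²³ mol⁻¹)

Photon energy at 315 nm: hc/λ = (6.626×10⁻³⁴)(2.998×10⁸)/(315×10⁻⁹) = 6.306×10⁻¹⁹ J.
Energy delivered: (0.253 mW)(4910 s) = 1.242 J.
Photons incident: 1.242 / 6.306×10⁻¹⁹ = 1.970×10¹⁸, i.e. 1.970×10¹⁸/6.022×10²³ = 3.271×10⁻⁶ mol.
Fraction absorbed: 1 − 10^(−1.41) = 0.9611.
Photons absorbed: 0.9611 × 3.271×10⁻⁶ = 3.144×10⁻⁶ mol.
Product formed: 0.505 × 3.144×10⁻⁶ = 1.588×10⁻⁶ mol.
Rate: 1.588×10⁻⁶ mol / (4910 s × 0.127 L) = 2.5×10⁻⁹ M s⁻¹.

2.5×10⁻⁹ M s⁻¹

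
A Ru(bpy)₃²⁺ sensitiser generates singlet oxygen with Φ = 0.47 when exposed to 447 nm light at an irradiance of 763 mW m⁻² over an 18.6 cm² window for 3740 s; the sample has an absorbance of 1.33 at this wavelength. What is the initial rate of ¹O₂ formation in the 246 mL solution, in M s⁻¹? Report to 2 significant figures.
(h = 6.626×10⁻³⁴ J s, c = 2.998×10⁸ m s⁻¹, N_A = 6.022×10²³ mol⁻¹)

9.7×10⁻⁹ M s⁻¹

Photon energy at 447 nm: hc/λ = (6.626×10⁻³⁴)(2.998×10⁸)/(447×10⁻⁹) = 4.444×10⁻¹⁹ J.
Energy delivered: (763 mW m⁻²)(18.6×10⁻⁴ m²)(3740 s) = 5.308 J.
Photons incident: 5.308 / 4.444×10⁻¹⁹ = 1.194×10¹⁹, i.e. 1.194×10¹⁹/6.022×10²³ = 1.983×10⁻⁵ mol.
Fraction absorbed: 1 − 10^(−1.33) = 0.9532.
Photons absorbed: 0.9532 × 1.983×10⁻⁵ = 1.890×10⁻⁵ mol.
Product formed: 0.47 × 1.890×10⁻⁵ = 8.883×10⁻⁶ mol.
Rate: 8.883×10⁻⁶ mol / (3740 s × 0.246 L) = 9.7×10⁻⁹ M s⁻¹.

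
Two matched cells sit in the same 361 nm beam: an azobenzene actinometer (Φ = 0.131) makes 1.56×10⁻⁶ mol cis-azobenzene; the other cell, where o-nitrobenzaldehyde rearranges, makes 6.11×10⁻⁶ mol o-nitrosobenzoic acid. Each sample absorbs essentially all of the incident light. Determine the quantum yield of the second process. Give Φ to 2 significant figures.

Photons absorbed by the actinometer: 1.56×10⁻⁶ / 0.131 = 1.191×10⁻⁵ mol.
Φ(unknown) = 6.11×10⁻⁶ / 1.191×10⁻⁵ = 0.51.

Φ = 0.51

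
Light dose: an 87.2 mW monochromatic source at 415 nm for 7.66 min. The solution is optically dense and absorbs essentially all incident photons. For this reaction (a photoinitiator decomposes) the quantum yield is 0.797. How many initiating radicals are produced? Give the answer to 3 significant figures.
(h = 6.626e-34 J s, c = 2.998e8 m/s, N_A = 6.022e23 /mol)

6.67e19 initiating radicals

Photon energy at 415 nm: hc/λ = (6.626e-34)(2.998e8)/(415e-9) = 4.787e-19 J.
Energy delivered: (87.2 mW)(459.6 s) = 40.08 J.
Photons incident: 40.08 / 4.787e-19 = 8.373e19, i.e. 8.373e19/6.022e23 = 1.390e-4 mol.
Product: Φ × n_abs = 0.797 × 1.390e-4 = 1.108e-4 mol.
As a count: 1.108e-4 × 6.022e23 = 6.67e19.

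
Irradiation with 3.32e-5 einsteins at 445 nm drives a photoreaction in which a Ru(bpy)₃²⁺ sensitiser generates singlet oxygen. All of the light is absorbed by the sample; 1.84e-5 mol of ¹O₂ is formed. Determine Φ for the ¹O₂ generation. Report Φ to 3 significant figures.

Φ = 0.554

Φ = 1.84e-5 mol / 3.32e-5 mol photons = 0.554.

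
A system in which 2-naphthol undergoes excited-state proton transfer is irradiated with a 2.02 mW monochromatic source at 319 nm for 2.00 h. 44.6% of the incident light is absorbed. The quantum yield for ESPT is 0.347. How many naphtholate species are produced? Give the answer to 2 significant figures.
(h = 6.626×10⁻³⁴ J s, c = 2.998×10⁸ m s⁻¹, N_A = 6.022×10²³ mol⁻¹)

Photon energy at 319 nm: hc/λ = (6.626×10⁻³⁴)(2.998×10⁸)/(319×10⁻⁹) = 6.227×10⁻¹⁹ J.
Energy delivered: (2.02 mW)(7200 s) = 14.54 J.
Photons incident: 14.54 / 6.227×10⁻¹⁹ = 2.335×10¹⁹, i.e. 2.335×10¹⁹/6.022×10²³ = 3.877×10⁻⁵ mol.
Photons absorbed: 0.446 × 3.877×10⁻⁵ = 1.729×10⁻⁵ mol.
Product: Φ × n_abs = 0.347 × 1.729×10⁻⁵ = 6.000×10⁻⁶ mol.
As a count: 6.000×10⁻⁶ × 6.022×10²³ = 3.6×10¹⁸.

3.6×10¹⁸ species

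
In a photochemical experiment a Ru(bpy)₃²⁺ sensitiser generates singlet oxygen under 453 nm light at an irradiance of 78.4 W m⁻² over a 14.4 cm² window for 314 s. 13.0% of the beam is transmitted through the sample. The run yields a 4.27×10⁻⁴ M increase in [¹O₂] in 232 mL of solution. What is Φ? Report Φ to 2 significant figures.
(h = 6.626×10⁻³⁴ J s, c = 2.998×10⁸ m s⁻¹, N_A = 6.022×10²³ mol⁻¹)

Φ = 0.85

Product: (4.27×10⁻⁴ M)(0.232 L) = 9.906×10⁻⁵ mol.
Photon energy at 453 nm: hc/λ = (6.626×10⁻³⁴)(2.998×10⁸)/(453×10⁻⁹) = 4.385×10⁻¹⁹ J.
Energy delivered: (78.4 W m⁻²)(14.4×10⁻⁴ m²)(314 s) = 35.45 J.
Photons incident: 35.45 / 4.385×10⁻¹⁹ = 8.084×10¹⁹, i.e. 8.084×10¹⁹/6.022×10²³ = 1.342×10⁻⁴ mol.
Fraction absorbed: 1 − 13.0/100 = 0.8700.
Photons absorbed: 0.8700 × 1.342×10⁻⁴ = 1.168×10⁻⁴ mol.
Φ = 9.906×10⁻⁵ mol / 1.168×10⁻⁴ mol photons = 0.85.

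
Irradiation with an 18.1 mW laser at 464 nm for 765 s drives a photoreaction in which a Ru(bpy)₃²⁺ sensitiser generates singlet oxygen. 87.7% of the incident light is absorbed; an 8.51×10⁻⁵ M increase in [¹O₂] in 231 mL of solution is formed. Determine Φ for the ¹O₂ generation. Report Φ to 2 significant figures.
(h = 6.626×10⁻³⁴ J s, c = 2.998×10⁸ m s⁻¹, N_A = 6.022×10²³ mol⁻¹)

Product: (8.51×10⁻⁵ M)(0.231 L) = 1.966×10⁻⁵ mol.
Photon energy at 464 nm: hc/λ = (6.626×10⁻³⁴)(2.998×10⁸)/(464×10⁻⁹) = 4.281×10⁻¹⁹ J.
Energy delivered: (18.1 mW)(765 s) = 13.85 J.
Photons incident: 13.85 / 4.281×10⁻¹⁹ = 3.235×10¹⁹, i.e. 3.235×10¹⁹/6.022×10²³ = 5.372×10⁻⁵ mol.
Photons absorbed: 0.877 × 5.372×10⁻⁵ = 4.711×10⁻⁵ mol.
Φ = 1.966×10⁻⁵ mol / 4.711×10⁻⁵ mol photons = 0.42.

Φ = 0.42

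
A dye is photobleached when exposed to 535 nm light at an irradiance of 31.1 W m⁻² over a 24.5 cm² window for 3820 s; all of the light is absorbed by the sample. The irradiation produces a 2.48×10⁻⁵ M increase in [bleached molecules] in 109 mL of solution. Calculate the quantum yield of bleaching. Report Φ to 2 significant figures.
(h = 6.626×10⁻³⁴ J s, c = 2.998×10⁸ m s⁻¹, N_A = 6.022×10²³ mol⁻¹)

Product: (2.48×10⁻⁵ M)(0.109 L) = 2.703×10⁻⁶ mol.
Photon energy at 535 nm: hc/λ = (6.626×10⁻³⁴)(2.998×10⁸)/(535×10⁻⁹) = 3.713×10⁻¹⁹ J.
Energy delivered: (31.1 W m⁻²)(24.5×10⁻⁴ m²)(3820 s) = 291.1 J.
Photons incident: 291.1 / 3.713×10⁻¹⁹ = 7.840×10²⁰, i.e. 7.840×10²⁰/6.022×10²³ = 0.001302 mol.
Φ = 2.703×10⁻⁶ mol / 0.001302 mol photons = 0.0021.

Φ = 0.0021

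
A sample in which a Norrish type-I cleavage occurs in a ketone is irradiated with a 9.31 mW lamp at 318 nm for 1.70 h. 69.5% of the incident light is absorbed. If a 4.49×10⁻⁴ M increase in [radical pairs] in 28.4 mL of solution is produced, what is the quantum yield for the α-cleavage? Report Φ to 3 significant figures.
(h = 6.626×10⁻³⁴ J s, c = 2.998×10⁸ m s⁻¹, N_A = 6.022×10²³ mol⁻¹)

Φ = 0.121

Product: (4.49×10⁻⁴ M)(0.0284 L) = 1.275×10⁻⁵ mol.
Photon energy at 318 nm: hc/λ = (6.626×10⁻³⁴)(2.998×10⁸)/(318×10⁻⁹) = 6.247×10⁻¹⁹ J.
Energy delivered: (9.31 mW)(6120 s) = 56.98 J.
Photons incident: 56.98 / 6.247×10⁻¹⁹ = 9.121×10¹⁹, i.e. 9.121×10¹⁹/6.022×10²³ = 1.515×10⁻⁴ mol.
Photons absorbed: 0.695 × 1.515×10⁻⁴ = 1.053×10⁻⁴ mol.
Φ = 1.275×10⁻⁵ mol / 1.053×10⁻⁴ mol photons = 0.121.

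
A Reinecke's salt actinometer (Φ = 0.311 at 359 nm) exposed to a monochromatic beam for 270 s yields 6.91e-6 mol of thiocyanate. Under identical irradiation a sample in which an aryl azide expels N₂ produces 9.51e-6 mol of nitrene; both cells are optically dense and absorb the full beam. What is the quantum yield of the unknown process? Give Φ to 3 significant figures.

Φ = 0.428

Photons absorbed by the actinometer: 6.91e-6 / 0.311 = 2.222e-5 mol.
Φ(unknown) = 9.51e-6 / 2.222e-5 = 0.428.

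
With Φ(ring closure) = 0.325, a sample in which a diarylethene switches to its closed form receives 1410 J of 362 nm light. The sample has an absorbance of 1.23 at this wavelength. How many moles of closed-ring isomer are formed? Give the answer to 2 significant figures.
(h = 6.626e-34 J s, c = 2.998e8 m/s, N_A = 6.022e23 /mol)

0.0013 mol

Photon energy at 362 nm: hc/λ = (6.626e-34)(2.998e8)/(362e-9) = 5.487e-19 J.
Photons incident: 1410 / 5.487e-19 = 2.570e21, i.e. 2.570e21/6.022e23 = 0.004268 mol.
Fraction absorbed: 1 − 10^(−1.23) = 0.9411.
Photons absorbed: 0.9411 × 0.004268 = 0.004017 mol.
Product: Φ × n_abs = 0.325 × 0.004017 = 0.001306 mol.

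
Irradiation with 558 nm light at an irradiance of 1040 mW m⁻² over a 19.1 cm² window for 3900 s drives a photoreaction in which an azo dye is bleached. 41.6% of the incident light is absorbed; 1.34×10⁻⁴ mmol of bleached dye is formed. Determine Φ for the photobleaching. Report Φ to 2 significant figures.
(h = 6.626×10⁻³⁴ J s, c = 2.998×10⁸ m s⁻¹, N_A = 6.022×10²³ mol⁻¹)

Product: 1.34×10⁻⁴ mmol = 1.34×10⁻⁷ mol.
Photon energy at 558 nm: hc/λ = (6.626×10⁻³⁴)(2.998×10⁸)/(558×10⁻⁹) = 3.560×10⁻¹⁹ J.
Energy delivered: (1040 mW m⁻²)(19.1×10⁻⁴ m²)(3900 s) = 7.747 J.
Photons incident: 7.747 / 3.560×10⁻¹⁹ = 2.176×10¹⁹, i.e. 2.176×10¹⁹/6.022×10²³ = 3.613×10⁻⁵ mol.
Photons absorbed: 0.416 × 3.613×10⁻⁵ = 1.503×10⁻⁵ mol.
Φ = 1.34×10⁻⁷ mol / 1.503×10⁻⁵ mol photons = 0.0089.

Φ = 0.0089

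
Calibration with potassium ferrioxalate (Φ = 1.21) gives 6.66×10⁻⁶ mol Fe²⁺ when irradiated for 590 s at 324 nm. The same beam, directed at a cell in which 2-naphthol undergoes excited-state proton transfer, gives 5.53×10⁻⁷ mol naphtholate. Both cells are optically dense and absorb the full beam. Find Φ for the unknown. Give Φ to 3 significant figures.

Photons absorbed by the actinometer: 6.66×10⁻⁶ / 1.21 = 5.504×10⁻⁶ mol.
Φ(unknown) = 5.53×10⁻⁷ / 5.504×10⁻⁶ = 0.100.

Φ = 0.100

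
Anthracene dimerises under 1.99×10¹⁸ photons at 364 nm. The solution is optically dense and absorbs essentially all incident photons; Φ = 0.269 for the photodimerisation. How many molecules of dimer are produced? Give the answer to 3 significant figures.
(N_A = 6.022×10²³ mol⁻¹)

Moles of photons: 1.99×10¹⁸ / 6.022×10²³ = 3.305×10⁻⁶ mol.
Product: Φ × n_abs = 0.269 × 3.305×10⁻⁶ = 8.890×10⁻⁷ mol.
As a count: 8.890×10⁻⁷ × 6.022×10²³ = 5.35×10¹⁷.

5.35×10¹⁷ molecules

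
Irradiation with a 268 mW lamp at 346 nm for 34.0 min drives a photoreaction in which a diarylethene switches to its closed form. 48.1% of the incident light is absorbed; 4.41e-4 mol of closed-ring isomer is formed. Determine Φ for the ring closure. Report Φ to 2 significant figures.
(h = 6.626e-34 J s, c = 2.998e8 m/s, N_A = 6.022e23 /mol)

Photon energy at 346 nm: hc/λ = (6.626e-34)(2.998e8)/(346e-9) = 5.741e-19 J.
Energy delivered: (268 mW)(2040 s) = 546.7 J.
Photons incident: 546.7 / 5.741e-19 = 9.523e20, i.e. 9.523e20/6.022e23 = 0.001581 mol.
Photons absorbed: 0.481 × 0.001581 = 7.605e-4 mol.
Φ = 4.41e-4 mol / 7.605e-4 mol photons = 0.58.

Φ = 0.58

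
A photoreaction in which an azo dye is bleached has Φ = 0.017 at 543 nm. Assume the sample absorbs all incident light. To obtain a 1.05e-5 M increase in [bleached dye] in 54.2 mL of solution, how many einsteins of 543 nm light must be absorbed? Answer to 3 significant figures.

3.35e-5 einstein

Product: (1.05e-5 M)(0.0542 L) = 5.691e-7 mol.
Photons that must be absorbed: 5.691e-7 / 0.017 = 3.348e-5 mol.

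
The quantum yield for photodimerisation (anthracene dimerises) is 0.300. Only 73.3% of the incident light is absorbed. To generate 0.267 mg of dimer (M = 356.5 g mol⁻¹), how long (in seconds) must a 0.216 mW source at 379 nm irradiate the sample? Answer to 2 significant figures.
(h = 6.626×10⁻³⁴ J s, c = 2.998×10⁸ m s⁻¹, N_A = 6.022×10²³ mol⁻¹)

Product: 0.267 mg / 356.5 g mol⁻¹ = 7.489×10⁻⁷ mol.
Photons that must be absorbed: 7.489×10⁻⁷ / 0.300 = 2.496×10⁻⁶ mol.
Incident photons needed: 2.496×10⁻⁶ / 0.733 = 3.405×10⁻⁶ mol.
Photon energy: hc/λ = 5.241×10⁻¹⁹ J; per mole, 3.156×10⁵ J mol⁻¹.
Energy required: 3.405×10⁻⁶ × 3.156×10⁵ = 1.075 J.
Time: 1.075 J / 0.000216 W = 5000 s.

t ≈ 5000 s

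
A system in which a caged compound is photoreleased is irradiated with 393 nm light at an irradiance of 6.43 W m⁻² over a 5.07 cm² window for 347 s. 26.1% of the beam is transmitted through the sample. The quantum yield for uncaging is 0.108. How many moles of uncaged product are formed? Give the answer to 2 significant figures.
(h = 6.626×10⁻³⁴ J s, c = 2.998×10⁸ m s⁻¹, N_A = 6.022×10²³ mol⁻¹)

Photon energy at 393 nm: hc/λ = (6.626×10⁻³⁴)(2.998×10⁸)/(393×10⁻⁹) = 5.055×10⁻¹⁹ J.
Energy delivered: (6.43 W m⁻²)(5.07×10⁻⁴ m²)(347 s) = 1.131 J.
Photons incident: 1.131 / 5.055×10⁻¹⁹ = 2.237×10¹⁸, i.e. 2.237×10¹⁸/6.022×10²³ = 3.715×10⁻⁶ mol.
Fraction absorbed: 1 − 26.1/100 = 0.7390.
Photons absorbed: 0.7390 × 3.715×10⁻⁶ = 2.745×10⁻⁶ mol.
Product: Φ × n_abs = 0.108 × 2.745×10⁻⁶ = 2.965×10⁻⁷ mol.

3.0×10⁻⁷ mol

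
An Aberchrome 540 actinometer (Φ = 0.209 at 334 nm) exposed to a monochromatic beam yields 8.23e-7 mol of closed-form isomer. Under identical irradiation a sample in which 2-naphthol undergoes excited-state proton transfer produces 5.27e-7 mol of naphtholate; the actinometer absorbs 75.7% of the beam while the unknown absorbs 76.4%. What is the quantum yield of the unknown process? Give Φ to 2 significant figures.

Φ = 0.13

Photons absorbed by the actinometer: 8.23e-7 / 0.209 = 3.938e-6 mol.
Incident flux: 3.938e-6 / 0.757 = 5.202e-6 einstein.
Absorbed by unknown: 0.764 × 5.202e-6 = 3.974e-6 mol.
Φ(unknown) = 5.27e-7 / 3.974e-6 = 0.13.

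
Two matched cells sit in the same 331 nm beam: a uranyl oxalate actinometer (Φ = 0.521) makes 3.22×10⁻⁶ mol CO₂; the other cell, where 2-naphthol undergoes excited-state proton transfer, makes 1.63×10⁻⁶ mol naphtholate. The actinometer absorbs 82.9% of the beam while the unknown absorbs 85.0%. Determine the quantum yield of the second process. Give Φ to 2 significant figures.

Photons absorbed by the actinometer: 3.22×10⁻⁶ / 0.521 = 6.180×10⁻⁶ mol.
Incident flux: 6.180×10⁻⁶ / 0.829 = 7.455×10⁻⁶ einstein.
Absorbed by unknown: 0.850 × 7.455×10⁻⁶ = 6.337×10⁻⁶ mol.
Φ(unknown) = 1.63×10⁻⁶ / 6.337×10⁻⁶ = 0.26.

Φ = 0.26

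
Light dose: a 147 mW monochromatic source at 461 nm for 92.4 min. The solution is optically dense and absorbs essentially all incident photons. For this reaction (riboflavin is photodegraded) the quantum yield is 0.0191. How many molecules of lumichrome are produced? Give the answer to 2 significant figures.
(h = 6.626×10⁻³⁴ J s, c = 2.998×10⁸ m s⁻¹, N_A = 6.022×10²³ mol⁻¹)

Photon energy at 461 nm: hc/λ = (6.626×10⁻³⁴)(2.998×10⁸)/(461×10⁻⁹) = 4.309×10⁻¹⁹ J.
Energy delivered: (147 mW)(5544 s) = 815.0 J.
Photons incident: 815.0 / 4.309×10⁻¹⁹ = 1.891×10²¹, i.e. 1.891×10²¹/6.022×10²³ = 0.003140 mol.
Product: Φ × n_abs = 0.0191 × 0.003140 = 5.997×10⁻⁵ mol.
As a count: 5.997×10⁻⁵ × 6.022×10²³ = 3.6×10¹⁹.

3.6×10¹⁹ molecules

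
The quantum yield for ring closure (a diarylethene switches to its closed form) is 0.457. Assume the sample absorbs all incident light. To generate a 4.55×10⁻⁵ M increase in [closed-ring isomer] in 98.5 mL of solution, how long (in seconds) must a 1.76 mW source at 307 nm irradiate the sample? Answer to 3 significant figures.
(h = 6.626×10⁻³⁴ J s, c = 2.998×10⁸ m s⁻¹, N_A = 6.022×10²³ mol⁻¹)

Product: (4.55×10⁻⁵ M)(0.0985 L) = 4.482×10⁻⁶ mol.
Photons that must be absorbed: 4.482×10⁻⁶ / 0.457 = 9.807×10⁻⁶ mol.
Photon energy: hc/λ = 6.471×10⁻¹⁹ J; per mole, 3.897×10⁵ J mol⁻¹.
Energy required: 9.807×10⁻⁶ × 3.897×10⁵ = 3.822 J.
Time: 3.822 J / 0.00176 W = 2170 s.

t ≈ 2170 s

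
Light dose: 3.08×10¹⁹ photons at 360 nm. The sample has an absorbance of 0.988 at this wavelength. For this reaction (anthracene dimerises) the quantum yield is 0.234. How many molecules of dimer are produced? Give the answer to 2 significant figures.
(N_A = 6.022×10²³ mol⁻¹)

Moles of photons: 3.08×10¹⁹ / 6.022×10²³ = 5.115×10⁻⁵ mol.
Fraction absorbed: 1 − 10^(−0.988) = 0.8972.
Photons absorbed: 0.8972 × 5.115×10⁻⁵ = 4.589×10⁻⁵ mol.
Product: Φ × n_abs = 0.234 × 4.589×10⁻⁵ = 1.074×10⁻⁵ mol.
As a count: 1.074×10⁻⁵ × 6.022×10²³ = 6.5×10¹⁸.

6.5×10¹⁸ molecules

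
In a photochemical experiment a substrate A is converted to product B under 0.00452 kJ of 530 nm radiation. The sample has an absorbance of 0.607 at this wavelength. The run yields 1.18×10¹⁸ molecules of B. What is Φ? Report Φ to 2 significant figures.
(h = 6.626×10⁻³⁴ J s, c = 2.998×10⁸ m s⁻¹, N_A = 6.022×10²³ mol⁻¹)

Product: 1.18×10¹⁸ / 6.022×10²³ = 1.959×10⁻⁶ mol.
Photon energy at 530 nm: hc/λ = (6.626×10⁻³⁴)(2.998×10⁸)/(530×10⁻⁹) = 3.748×10⁻¹⁹ J.
Incident energy: 0.00452 kJ = 4.52 J.
Photons incident: 4.52 / 3.748×10⁻¹⁹ = 1.206×10¹⁹, i.e. 1.206×10¹⁹/6.022×10²³ = 2.003×10⁻⁵ mol.
Fraction absorbed: 1 − 10^(−0.607) = 0.7528.
Photons absorbed: 0.7528 × 2.003×10⁻⁵ = 1.508×10⁻⁵ mol.
Φ = 1.959×10⁻⁶ mol / 1.508×10⁻⁵ mol photons = 0.13.

Φ = 0.13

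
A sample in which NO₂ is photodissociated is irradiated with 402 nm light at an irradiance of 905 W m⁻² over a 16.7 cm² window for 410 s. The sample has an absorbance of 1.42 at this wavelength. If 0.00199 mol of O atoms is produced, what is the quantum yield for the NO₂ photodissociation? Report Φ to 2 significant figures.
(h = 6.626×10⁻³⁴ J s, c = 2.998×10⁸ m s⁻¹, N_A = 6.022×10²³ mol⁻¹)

Φ = 0.99

Photon energy at 402 nm: hc/λ = (6.626×10⁻³⁴)(2.998×10⁸)/(402×10⁻⁹) = 4.941×10⁻¹⁹ J.
Energy delivered: (905 W m⁻²)(16.7×10⁻⁴ m²)(410 s) = 619.7 J.
Photons incident: 619.7 / 4.941×10⁻¹⁹ = 1.254×10²¹, i.e. 1.254×10²¹/6.022×10²³ = 0.002082 mol.
Fraction absorbed: 1 − 10^(−1.42) = 0.9620.
Photons absorbed: 0.9620 × 0.002082 = 0.002003 mol.
Φ = 0.00199 mol / 0.002003 mol photons = 0.99.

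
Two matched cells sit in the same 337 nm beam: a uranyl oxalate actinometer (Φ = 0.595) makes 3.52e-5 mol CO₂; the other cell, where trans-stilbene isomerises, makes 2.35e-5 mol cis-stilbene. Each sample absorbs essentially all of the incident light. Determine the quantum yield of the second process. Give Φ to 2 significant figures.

Photons absorbed by the actinometer: 3.52e-5 / 0.595 = 5.916e-5 mol.
Φ(unknown) = 2.35e-5 / 5.916e-5 = 0.40.

Φ = 0.40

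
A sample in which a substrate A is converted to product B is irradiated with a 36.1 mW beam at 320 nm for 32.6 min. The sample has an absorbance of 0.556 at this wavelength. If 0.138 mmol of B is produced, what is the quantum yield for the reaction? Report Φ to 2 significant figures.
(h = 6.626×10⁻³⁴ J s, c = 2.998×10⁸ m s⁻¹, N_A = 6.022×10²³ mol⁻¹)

Φ = 1.0

Product: 0.138 mmol = 1.38×10⁻⁴ mol.
Photon energy at 320 nm: hc/λ = (6.626×10⁻³⁴)(2.998×10⁸)/(320×10⁻⁹) = 6.208×10⁻¹⁹ J.
Energy delivered: (36.1 mW)(1956 s) = 70.61 J.
Photons incident: 70.61 / 6.208×10⁻¹⁹ = 1.137×10²⁰, i.e. 1.137×10²⁰/6.022×10²³ = 1.888×10⁻⁴ mol.
Fraction absorbed: 1 − 10^(−0.556) = 0.7220.
Photons absorbed: 0.7220 × 1.888×10⁻⁴ = 1.363×10⁻⁴ mol.
Φ = 1.38×10⁻⁴ mol / 1.363×10⁻⁴ mol photons = 1.0.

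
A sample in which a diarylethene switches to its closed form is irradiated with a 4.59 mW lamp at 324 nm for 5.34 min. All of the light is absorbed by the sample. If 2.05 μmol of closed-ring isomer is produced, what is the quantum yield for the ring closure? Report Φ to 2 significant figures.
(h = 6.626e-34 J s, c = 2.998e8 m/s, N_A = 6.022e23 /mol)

Product: 2.05 μmol = 2.05e-6 mol.
Photon energy at 324 nm: hc/λ = (6.626e-34)(2.998e8)/(324e-9) = 6.131e-19 J.
Energy delivered: (4.59 mW)(320.4 s) = 1.471 J.
Photons incident: 1.471 / 6.131e-19 = 2.399e18, i.e. 2.399e18/6.022e23 = 3.984e-6 mol.
Φ = 2.05e-6 mol / 3.984e-6 mol photons = 0.51.

Φ = 0.51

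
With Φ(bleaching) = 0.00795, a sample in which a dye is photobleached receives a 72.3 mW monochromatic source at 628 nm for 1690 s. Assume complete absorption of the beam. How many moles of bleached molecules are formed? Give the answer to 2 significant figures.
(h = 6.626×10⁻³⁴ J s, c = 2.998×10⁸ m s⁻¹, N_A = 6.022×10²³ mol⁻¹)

5.1×10⁻⁶ mol

Photon energy at 628 nm: hc/λ = (6.626×10⁻³⁴)(2.998×10⁸)/(628×10⁻⁹) = 3.163×10⁻¹⁹ J.
Energy delivered: (72.3 mW)(1690 s) = 122.2 J.
Photons incident: 122.2 / 3.163×10⁻¹⁹ = 3.863×10²⁰, i.e. 3.863×10²⁰/6.022×10²³ = 6.415×10⁻⁴ mol.
Product: Φ × n_abs = 0.00795 × 6.415×10⁻⁴ = 5.100×10⁻⁶ mol.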